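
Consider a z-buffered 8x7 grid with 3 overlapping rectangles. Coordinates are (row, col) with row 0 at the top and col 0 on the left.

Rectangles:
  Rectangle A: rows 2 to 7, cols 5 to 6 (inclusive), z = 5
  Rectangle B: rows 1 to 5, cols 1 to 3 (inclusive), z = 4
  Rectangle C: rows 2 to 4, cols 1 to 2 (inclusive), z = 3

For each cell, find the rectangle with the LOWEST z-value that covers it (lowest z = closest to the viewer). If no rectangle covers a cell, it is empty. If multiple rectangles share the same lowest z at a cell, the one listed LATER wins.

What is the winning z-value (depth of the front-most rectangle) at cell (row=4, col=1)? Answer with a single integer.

Answer: 3

Derivation:
Check cell (4,1):
  A: rows 2-7 cols 5-6 -> outside (col miss)
  B: rows 1-5 cols 1-3 z=4 -> covers; best now B (z=4)
  C: rows 2-4 cols 1-2 z=3 -> covers; best now C (z=3)
Winner: C at z=3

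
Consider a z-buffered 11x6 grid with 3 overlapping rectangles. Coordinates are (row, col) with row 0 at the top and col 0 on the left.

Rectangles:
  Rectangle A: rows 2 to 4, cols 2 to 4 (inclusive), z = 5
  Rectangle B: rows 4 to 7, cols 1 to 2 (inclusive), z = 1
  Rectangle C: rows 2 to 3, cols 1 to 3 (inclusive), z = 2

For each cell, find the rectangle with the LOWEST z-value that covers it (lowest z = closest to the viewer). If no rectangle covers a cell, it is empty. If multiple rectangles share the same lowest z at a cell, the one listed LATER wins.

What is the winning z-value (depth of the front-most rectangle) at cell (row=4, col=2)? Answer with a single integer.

Check cell (4,2):
  A: rows 2-4 cols 2-4 z=5 -> covers; best now A (z=5)
  B: rows 4-7 cols 1-2 z=1 -> covers; best now B (z=1)
  C: rows 2-3 cols 1-3 -> outside (row miss)
Winner: B at z=1

Answer: 1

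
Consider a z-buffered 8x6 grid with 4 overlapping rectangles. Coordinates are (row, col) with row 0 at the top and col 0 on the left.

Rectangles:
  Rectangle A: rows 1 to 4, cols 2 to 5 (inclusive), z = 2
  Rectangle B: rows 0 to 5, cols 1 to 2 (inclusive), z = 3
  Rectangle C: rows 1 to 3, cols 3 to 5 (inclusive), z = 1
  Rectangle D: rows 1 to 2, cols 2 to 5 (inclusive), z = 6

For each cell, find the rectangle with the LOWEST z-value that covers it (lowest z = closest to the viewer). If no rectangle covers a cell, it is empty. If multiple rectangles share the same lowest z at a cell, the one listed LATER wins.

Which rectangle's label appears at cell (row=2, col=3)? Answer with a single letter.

Check cell (2,3):
  A: rows 1-4 cols 2-5 z=2 -> covers; best now A (z=2)
  B: rows 0-5 cols 1-2 -> outside (col miss)
  C: rows 1-3 cols 3-5 z=1 -> covers; best now C (z=1)
  D: rows 1-2 cols 2-5 z=6 -> covers; best now C (z=1)
Winner: C at z=1

Answer: C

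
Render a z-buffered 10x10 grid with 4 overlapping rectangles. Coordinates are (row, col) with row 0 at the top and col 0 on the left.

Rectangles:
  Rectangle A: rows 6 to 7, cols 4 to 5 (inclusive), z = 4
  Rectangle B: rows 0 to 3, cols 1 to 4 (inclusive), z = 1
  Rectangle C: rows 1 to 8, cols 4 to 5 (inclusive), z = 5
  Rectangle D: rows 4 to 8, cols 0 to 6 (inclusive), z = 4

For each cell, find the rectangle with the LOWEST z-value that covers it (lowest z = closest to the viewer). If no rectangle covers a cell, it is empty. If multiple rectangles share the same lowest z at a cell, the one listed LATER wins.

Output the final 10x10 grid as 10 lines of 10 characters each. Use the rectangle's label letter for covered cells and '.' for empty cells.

.BBBB.....
.BBBBC....
.BBBBC....
.BBBBC....
DDDDDDD...
DDDDDDD...
DDDDDDD...
DDDDDDD...
DDDDDDD...
..........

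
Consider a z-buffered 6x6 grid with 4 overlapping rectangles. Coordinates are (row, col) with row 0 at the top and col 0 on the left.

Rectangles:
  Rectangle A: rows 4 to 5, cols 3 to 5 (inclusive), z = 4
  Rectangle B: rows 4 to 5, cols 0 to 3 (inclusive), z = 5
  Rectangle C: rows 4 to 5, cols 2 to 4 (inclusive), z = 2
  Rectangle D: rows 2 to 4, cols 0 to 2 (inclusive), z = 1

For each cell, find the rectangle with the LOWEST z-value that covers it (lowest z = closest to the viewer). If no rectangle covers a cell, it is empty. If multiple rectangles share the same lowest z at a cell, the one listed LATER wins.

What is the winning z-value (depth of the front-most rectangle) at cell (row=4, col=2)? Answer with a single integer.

Answer: 1

Derivation:
Check cell (4,2):
  A: rows 4-5 cols 3-5 -> outside (col miss)
  B: rows 4-5 cols 0-3 z=5 -> covers; best now B (z=5)
  C: rows 4-5 cols 2-4 z=2 -> covers; best now C (z=2)
  D: rows 2-4 cols 0-2 z=1 -> covers; best now D (z=1)
Winner: D at z=1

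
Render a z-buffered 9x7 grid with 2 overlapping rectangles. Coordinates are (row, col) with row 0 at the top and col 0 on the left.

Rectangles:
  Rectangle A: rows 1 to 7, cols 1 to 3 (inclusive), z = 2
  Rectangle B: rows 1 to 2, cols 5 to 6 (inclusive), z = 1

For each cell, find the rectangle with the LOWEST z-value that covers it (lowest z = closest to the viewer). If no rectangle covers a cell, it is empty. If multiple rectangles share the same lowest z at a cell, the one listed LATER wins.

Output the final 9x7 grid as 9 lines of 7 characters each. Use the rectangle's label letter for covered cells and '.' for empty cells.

.......
.AAA.BB
.AAA.BB
.AAA...
.AAA...
.AAA...
.AAA...
.AAA...
.......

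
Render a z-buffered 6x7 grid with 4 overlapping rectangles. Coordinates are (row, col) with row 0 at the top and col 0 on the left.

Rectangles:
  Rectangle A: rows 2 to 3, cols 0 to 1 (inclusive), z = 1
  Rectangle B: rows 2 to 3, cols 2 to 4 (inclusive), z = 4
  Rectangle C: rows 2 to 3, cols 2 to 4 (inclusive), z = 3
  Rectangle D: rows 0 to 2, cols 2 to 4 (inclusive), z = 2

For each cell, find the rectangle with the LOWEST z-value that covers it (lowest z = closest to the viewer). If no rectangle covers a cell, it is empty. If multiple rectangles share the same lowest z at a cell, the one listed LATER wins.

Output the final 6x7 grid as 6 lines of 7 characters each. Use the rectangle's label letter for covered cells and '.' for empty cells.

..DDD..
..DDD..
AADDD..
AACCC..
.......
.......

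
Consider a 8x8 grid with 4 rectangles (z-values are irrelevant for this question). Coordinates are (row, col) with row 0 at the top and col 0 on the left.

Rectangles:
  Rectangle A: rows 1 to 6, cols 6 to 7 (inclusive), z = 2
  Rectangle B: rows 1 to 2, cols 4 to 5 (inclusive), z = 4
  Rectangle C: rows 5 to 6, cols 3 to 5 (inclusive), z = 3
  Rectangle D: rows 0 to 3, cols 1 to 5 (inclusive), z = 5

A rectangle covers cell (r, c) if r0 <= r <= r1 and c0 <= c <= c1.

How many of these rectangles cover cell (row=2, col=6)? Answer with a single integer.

Answer: 1

Derivation:
Check cell (2,6):
  A: rows 1-6 cols 6-7 -> covers
  B: rows 1-2 cols 4-5 -> outside (col miss)
  C: rows 5-6 cols 3-5 -> outside (row miss)
  D: rows 0-3 cols 1-5 -> outside (col miss)
Count covering = 1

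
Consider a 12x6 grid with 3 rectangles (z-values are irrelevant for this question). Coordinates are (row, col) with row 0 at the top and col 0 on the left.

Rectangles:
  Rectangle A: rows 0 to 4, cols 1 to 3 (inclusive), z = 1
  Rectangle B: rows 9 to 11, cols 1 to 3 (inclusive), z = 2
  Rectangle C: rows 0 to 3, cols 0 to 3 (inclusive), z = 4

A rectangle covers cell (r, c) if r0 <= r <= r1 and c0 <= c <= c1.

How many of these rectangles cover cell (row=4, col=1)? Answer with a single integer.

Answer: 1

Derivation:
Check cell (4,1):
  A: rows 0-4 cols 1-3 -> covers
  B: rows 9-11 cols 1-3 -> outside (row miss)
  C: rows 0-3 cols 0-3 -> outside (row miss)
Count covering = 1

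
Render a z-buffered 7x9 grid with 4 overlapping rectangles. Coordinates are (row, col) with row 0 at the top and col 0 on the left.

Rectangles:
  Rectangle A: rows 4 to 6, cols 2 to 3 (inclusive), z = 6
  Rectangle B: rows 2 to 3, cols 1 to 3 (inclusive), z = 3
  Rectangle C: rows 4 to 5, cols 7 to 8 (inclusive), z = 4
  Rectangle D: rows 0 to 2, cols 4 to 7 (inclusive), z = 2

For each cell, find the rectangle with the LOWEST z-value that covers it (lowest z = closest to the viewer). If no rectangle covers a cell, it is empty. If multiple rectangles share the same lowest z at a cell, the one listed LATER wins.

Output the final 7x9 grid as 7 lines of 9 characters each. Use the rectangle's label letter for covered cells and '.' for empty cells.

....DDDD.
....DDDD.
.BBBDDDD.
.BBB.....
..AA...CC
..AA...CC
..AA.....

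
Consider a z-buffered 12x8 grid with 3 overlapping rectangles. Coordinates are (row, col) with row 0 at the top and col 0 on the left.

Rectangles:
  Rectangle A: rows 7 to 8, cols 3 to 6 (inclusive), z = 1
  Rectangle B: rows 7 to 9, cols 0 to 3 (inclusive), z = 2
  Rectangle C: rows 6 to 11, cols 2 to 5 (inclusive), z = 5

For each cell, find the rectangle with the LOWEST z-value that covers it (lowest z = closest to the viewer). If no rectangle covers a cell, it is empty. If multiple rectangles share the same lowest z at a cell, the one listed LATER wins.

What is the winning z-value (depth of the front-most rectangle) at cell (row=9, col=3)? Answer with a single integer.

Answer: 2

Derivation:
Check cell (9,3):
  A: rows 7-8 cols 3-6 -> outside (row miss)
  B: rows 7-9 cols 0-3 z=2 -> covers; best now B (z=2)
  C: rows 6-11 cols 2-5 z=5 -> covers; best now B (z=2)
Winner: B at z=2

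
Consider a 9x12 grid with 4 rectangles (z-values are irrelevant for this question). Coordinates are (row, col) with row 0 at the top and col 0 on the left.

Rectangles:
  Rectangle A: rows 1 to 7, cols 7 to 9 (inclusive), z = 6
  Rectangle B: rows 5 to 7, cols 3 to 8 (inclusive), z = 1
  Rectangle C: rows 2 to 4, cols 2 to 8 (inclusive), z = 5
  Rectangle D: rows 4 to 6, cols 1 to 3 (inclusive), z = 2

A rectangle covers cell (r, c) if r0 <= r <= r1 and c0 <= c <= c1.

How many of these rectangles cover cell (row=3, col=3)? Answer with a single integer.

Check cell (3,3):
  A: rows 1-7 cols 7-9 -> outside (col miss)
  B: rows 5-7 cols 3-8 -> outside (row miss)
  C: rows 2-4 cols 2-8 -> covers
  D: rows 4-6 cols 1-3 -> outside (row miss)
Count covering = 1

Answer: 1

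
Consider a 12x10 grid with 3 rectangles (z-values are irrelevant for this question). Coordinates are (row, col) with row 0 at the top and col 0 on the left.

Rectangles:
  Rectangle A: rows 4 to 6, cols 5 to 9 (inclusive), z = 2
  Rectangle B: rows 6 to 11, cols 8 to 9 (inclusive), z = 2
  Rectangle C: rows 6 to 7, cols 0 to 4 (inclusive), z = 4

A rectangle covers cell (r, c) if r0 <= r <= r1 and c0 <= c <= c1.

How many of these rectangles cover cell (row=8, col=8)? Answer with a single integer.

Answer: 1

Derivation:
Check cell (8,8):
  A: rows 4-6 cols 5-9 -> outside (row miss)
  B: rows 6-11 cols 8-9 -> covers
  C: rows 6-7 cols 0-4 -> outside (row miss)
Count covering = 1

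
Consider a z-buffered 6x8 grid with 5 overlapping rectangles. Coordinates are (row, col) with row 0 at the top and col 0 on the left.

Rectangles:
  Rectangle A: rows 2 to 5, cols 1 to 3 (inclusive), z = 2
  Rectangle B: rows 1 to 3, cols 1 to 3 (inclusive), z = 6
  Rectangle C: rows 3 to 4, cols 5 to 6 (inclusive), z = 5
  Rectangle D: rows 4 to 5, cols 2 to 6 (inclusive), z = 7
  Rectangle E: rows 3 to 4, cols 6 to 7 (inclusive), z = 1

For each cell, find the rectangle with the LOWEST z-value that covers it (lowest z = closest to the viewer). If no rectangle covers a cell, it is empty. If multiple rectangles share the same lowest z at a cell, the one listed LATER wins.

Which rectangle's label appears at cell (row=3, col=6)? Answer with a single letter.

Answer: E

Derivation:
Check cell (3,6):
  A: rows 2-5 cols 1-3 -> outside (col miss)
  B: rows 1-3 cols 1-3 -> outside (col miss)
  C: rows 3-4 cols 5-6 z=5 -> covers; best now C (z=5)
  D: rows 4-5 cols 2-6 -> outside (row miss)
  E: rows 3-4 cols 6-7 z=1 -> covers; best now E (z=1)
Winner: E at z=1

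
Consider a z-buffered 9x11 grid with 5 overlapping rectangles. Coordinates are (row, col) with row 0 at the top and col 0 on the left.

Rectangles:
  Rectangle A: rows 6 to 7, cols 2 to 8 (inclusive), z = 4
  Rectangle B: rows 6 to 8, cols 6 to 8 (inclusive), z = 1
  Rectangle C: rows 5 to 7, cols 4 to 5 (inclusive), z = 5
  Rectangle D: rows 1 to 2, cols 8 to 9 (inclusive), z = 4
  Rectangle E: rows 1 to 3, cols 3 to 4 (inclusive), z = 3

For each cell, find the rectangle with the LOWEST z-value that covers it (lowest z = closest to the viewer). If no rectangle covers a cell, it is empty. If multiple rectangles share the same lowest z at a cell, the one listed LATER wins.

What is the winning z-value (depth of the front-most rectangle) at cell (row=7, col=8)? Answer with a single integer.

Answer: 1

Derivation:
Check cell (7,8):
  A: rows 6-7 cols 2-8 z=4 -> covers; best now A (z=4)
  B: rows 6-8 cols 6-8 z=1 -> covers; best now B (z=1)
  C: rows 5-7 cols 4-5 -> outside (col miss)
  D: rows 1-2 cols 8-9 -> outside (row miss)
  E: rows 1-3 cols 3-4 -> outside (row miss)
Winner: B at z=1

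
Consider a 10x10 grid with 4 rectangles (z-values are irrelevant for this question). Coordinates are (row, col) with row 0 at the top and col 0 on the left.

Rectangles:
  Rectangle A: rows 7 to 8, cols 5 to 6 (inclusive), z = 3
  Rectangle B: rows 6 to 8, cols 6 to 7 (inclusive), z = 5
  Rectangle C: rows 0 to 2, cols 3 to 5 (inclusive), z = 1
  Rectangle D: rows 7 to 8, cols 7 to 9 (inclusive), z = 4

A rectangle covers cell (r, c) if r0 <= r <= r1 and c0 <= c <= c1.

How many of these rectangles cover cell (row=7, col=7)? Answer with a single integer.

Check cell (7,7):
  A: rows 7-8 cols 5-6 -> outside (col miss)
  B: rows 6-8 cols 6-7 -> covers
  C: rows 0-2 cols 3-5 -> outside (row miss)
  D: rows 7-8 cols 7-9 -> covers
Count covering = 2

Answer: 2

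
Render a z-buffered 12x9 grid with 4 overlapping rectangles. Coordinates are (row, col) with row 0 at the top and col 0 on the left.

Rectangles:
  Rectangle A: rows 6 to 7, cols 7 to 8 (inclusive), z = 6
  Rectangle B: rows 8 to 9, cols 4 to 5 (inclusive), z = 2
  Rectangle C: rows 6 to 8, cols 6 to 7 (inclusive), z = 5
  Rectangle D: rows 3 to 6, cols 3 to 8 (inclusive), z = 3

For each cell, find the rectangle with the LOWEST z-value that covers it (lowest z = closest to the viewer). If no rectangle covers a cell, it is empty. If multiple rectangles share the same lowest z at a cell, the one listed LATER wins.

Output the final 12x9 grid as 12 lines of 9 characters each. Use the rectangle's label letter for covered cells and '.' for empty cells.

.........
.........
.........
...DDDDDD
...DDDDDD
...DDDDDD
...DDDDDD
......CCA
....BBCC.
....BB...
.........
.........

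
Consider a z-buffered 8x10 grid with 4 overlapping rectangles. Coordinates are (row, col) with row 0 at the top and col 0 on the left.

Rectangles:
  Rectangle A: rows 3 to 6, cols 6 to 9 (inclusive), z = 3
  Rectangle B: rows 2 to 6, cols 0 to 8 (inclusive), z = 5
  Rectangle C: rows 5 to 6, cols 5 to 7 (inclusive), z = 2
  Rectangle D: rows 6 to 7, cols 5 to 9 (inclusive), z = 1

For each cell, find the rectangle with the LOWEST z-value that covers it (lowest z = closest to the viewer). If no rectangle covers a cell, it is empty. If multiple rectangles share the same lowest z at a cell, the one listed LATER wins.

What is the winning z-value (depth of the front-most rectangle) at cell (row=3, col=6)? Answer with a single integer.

Answer: 3

Derivation:
Check cell (3,6):
  A: rows 3-6 cols 6-9 z=3 -> covers; best now A (z=3)
  B: rows 2-6 cols 0-8 z=5 -> covers; best now A (z=3)
  C: rows 5-6 cols 5-7 -> outside (row miss)
  D: rows 6-7 cols 5-9 -> outside (row miss)
Winner: A at z=3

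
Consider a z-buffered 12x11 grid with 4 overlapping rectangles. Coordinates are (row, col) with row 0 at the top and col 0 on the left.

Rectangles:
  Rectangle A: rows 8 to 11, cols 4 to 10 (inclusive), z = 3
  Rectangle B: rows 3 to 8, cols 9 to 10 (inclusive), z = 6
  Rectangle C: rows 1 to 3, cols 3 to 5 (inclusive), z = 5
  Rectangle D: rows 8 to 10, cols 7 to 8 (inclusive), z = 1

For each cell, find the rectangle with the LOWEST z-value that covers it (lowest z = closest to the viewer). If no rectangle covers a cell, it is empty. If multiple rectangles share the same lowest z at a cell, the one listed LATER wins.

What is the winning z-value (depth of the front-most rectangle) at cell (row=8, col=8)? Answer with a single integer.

Check cell (8,8):
  A: rows 8-11 cols 4-10 z=3 -> covers; best now A (z=3)
  B: rows 3-8 cols 9-10 -> outside (col miss)
  C: rows 1-3 cols 3-5 -> outside (row miss)
  D: rows 8-10 cols 7-8 z=1 -> covers; best now D (z=1)
Winner: D at z=1

Answer: 1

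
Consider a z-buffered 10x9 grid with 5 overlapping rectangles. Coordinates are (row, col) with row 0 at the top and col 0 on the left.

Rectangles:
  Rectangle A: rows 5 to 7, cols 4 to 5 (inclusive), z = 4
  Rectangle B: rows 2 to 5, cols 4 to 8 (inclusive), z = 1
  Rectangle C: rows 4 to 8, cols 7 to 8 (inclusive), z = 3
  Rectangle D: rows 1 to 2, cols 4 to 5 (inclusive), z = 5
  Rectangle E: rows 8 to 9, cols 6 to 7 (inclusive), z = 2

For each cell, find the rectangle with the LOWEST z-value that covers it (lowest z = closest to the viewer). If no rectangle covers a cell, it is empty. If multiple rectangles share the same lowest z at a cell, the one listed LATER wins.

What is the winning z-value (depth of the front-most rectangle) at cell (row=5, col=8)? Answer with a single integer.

Answer: 1

Derivation:
Check cell (5,8):
  A: rows 5-7 cols 4-5 -> outside (col miss)
  B: rows 2-5 cols 4-8 z=1 -> covers; best now B (z=1)
  C: rows 4-8 cols 7-8 z=3 -> covers; best now B (z=1)
  D: rows 1-2 cols 4-5 -> outside (row miss)
  E: rows 8-9 cols 6-7 -> outside (row miss)
Winner: B at z=1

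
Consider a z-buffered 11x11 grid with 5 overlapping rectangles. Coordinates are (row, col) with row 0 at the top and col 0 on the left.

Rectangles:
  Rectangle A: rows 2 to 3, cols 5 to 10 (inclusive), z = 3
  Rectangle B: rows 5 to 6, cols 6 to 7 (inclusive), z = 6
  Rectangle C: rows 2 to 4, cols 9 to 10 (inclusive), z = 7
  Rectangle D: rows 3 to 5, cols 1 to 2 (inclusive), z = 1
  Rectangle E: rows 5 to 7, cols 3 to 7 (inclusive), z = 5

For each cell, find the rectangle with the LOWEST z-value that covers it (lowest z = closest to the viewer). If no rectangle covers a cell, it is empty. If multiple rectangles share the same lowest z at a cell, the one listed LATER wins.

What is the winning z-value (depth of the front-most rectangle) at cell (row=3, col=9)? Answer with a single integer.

Answer: 3

Derivation:
Check cell (3,9):
  A: rows 2-3 cols 5-10 z=3 -> covers; best now A (z=3)
  B: rows 5-6 cols 6-7 -> outside (row miss)
  C: rows 2-4 cols 9-10 z=7 -> covers; best now A (z=3)
  D: rows 3-5 cols 1-2 -> outside (col miss)
  E: rows 5-7 cols 3-7 -> outside (row miss)
Winner: A at z=3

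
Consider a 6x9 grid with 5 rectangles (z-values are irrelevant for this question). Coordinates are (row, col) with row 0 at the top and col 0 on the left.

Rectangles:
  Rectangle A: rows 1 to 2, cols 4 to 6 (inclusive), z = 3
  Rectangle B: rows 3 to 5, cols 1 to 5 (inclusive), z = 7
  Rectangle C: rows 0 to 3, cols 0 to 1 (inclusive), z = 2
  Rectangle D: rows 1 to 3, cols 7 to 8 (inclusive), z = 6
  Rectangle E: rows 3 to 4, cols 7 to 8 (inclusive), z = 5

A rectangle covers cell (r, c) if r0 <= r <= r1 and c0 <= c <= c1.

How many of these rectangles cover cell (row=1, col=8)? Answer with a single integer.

Answer: 1

Derivation:
Check cell (1,8):
  A: rows 1-2 cols 4-6 -> outside (col miss)
  B: rows 3-5 cols 1-5 -> outside (row miss)
  C: rows 0-3 cols 0-1 -> outside (col miss)
  D: rows 1-3 cols 7-8 -> covers
  E: rows 3-4 cols 7-8 -> outside (row miss)
Count covering = 1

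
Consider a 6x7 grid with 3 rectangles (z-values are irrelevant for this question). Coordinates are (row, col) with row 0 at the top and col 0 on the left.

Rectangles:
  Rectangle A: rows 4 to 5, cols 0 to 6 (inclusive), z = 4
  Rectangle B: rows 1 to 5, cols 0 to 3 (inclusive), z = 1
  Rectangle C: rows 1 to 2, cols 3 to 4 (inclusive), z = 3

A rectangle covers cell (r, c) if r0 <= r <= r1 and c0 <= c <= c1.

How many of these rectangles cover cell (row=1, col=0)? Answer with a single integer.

Check cell (1,0):
  A: rows 4-5 cols 0-6 -> outside (row miss)
  B: rows 1-5 cols 0-3 -> covers
  C: rows 1-2 cols 3-4 -> outside (col miss)
Count covering = 1

Answer: 1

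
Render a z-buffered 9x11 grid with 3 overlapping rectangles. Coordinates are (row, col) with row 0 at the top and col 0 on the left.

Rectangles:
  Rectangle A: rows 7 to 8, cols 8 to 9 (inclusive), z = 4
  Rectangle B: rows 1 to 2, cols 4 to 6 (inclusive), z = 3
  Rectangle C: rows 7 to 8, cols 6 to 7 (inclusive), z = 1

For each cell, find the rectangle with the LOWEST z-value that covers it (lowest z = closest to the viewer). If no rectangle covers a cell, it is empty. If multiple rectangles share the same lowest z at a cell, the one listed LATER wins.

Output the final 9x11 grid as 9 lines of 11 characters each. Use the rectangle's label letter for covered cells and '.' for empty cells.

...........
....BBB....
....BBB....
...........
...........
...........
...........
......CCAA.
......CCAA.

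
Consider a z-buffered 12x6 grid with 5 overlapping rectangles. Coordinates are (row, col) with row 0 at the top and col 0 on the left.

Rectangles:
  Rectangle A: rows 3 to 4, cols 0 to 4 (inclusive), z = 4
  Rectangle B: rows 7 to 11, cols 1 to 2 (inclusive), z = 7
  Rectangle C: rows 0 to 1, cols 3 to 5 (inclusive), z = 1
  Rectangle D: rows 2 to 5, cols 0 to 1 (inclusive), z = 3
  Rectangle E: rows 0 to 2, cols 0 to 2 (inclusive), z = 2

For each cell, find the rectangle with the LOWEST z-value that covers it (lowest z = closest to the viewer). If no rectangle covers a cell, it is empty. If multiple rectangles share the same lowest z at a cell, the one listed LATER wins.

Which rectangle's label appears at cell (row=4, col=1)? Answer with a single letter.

Check cell (4,1):
  A: rows 3-4 cols 0-4 z=4 -> covers; best now A (z=4)
  B: rows 7-11 cols 1-2 -> outside (row miss)
  C: rows 0-1 cols 3-5 -> outside (row miss)
  D: rows 2-5 cols 0-1 z=3 -> covers; best now D (z=3)
  E: rows 0-2 cols 0-2 -> outside (row miss)
Winner: D at z=3

Answer: D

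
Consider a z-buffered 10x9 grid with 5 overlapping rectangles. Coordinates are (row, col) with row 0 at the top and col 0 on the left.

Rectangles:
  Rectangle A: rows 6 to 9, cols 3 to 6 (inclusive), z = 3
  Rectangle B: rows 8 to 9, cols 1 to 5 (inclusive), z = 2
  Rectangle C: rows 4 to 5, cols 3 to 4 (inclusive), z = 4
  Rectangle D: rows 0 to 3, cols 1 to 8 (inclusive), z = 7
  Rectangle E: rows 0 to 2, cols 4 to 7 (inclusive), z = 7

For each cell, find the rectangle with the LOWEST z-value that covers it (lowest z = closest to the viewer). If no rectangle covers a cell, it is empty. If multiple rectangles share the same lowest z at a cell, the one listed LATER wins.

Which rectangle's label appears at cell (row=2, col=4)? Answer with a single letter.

Answer: E

Derivation:
Check cell (2,4):
  A: rows 6-9 cols 3-6 -> outside (row miss)
  B: rows 8-9 cols 1-5 -> outside (row miss)
  C: rows 4-5 cols 3-4 -> outside (row miss)
  D: rows 0-3 cols 1-8 z=7 -> covers; best now D (z=7)
  E: rows 0-2 cols 4-7 z=7 -> covers; best now E (z=7)
Winner: E at z=7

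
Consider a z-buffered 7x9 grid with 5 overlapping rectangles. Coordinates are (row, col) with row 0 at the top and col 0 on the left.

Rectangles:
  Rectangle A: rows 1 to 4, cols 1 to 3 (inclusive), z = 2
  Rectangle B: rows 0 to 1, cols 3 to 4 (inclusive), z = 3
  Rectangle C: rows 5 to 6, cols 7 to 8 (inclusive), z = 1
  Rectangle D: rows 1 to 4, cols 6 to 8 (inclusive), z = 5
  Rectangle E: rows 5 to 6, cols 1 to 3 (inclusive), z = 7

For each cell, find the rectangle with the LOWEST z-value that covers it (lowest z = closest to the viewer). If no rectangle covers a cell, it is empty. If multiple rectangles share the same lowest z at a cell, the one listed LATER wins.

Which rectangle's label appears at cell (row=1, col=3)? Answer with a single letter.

Check cell (1,3):
  A: rows 1-4 cols 1-3 z=2 -> covers; best now A (z=2)
  B: rows 0-1 cols 3-4 z=3 -> covers; best now A (z=2)
  C: rows 5-6 cols 7-8 -> outside (row miss)
  D: rows 1-4 cols 6-8 -> outside (col miss)
  E: rows 5-6 cols 1-3 -> outside (row miss)
Winner: A at z=2

Answer: A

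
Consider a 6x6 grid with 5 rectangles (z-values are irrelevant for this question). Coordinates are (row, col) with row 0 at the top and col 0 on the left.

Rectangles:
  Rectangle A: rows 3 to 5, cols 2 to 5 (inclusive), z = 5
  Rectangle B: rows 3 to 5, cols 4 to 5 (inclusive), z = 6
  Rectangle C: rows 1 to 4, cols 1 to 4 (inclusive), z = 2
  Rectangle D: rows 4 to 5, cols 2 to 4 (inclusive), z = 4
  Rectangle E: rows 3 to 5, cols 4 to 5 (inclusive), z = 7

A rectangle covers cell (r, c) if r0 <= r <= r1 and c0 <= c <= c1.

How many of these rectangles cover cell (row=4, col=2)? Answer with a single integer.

Check cell (4,2):
  A: rows 3-5 cols 2-5 -> covers
  B: rows 3-5 cols 4-5 -> outside (col miss)
  C: rows 1-4 cols 1-4 -> covers
  D: rows 4-5 cols 2-4 -> covers
  E: rows 3-5 cols 4-5 -> outside (col miss)
Count covering = 3

Answer: 3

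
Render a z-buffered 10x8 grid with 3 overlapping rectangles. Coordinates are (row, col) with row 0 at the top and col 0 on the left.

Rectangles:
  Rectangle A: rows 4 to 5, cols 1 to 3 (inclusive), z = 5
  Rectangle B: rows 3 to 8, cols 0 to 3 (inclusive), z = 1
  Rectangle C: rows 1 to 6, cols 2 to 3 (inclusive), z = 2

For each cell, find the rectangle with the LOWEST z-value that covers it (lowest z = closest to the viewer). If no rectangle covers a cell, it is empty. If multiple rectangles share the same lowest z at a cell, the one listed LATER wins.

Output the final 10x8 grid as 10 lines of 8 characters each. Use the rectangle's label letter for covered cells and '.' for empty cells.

........
..CC....
..CC....
BBBB....
BBBB....
BBBB....
BBBB....
BBBB....
BBBB....
........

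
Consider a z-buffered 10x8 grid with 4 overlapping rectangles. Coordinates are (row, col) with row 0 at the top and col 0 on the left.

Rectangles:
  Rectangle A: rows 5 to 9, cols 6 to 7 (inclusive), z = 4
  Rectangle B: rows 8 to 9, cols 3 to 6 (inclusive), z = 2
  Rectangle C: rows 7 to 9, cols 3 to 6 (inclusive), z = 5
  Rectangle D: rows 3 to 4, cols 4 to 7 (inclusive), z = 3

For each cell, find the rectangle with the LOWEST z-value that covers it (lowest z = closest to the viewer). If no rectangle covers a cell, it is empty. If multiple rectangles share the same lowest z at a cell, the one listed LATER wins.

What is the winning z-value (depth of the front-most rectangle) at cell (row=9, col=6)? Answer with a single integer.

Answer: 2

Derivation:
Check cell (9,6):
  A: rows 5-9 cols 6-7 z=4 -> covers; best now A (z=4)
  B: rows 8-9 cols 3-6 z=2 -> covers; best now B (z=2)
  C: rows 7-9 cols 3-6 z=5 -> covers; best now B (z=2)
  D: rows 3-4 cols 4-7 -> outside (row miss)
Winner: B at z=2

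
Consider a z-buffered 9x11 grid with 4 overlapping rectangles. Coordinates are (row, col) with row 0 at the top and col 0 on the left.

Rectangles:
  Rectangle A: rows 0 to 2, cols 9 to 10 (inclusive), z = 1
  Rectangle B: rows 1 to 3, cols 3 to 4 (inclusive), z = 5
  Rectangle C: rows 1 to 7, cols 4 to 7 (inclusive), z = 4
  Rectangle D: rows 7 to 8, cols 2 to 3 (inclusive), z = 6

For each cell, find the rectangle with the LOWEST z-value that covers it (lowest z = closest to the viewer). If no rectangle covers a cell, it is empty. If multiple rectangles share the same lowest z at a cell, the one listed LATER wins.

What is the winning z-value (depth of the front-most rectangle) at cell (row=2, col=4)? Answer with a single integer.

Answer: 4

Derivation:
Check cell (2,4):
  A: rows 0-2 cols 9-10 -> outside (col miss)
  B: rows 1-3 cols 3-4 z=5 -> covers; best now B (z=5)
  C: rows 1-7 cols 4-7 z=4 -> covers; best now C (z=4)
  D: rows 7-8 cols 2-3 -> outside (row miss)
Winner: C at z=4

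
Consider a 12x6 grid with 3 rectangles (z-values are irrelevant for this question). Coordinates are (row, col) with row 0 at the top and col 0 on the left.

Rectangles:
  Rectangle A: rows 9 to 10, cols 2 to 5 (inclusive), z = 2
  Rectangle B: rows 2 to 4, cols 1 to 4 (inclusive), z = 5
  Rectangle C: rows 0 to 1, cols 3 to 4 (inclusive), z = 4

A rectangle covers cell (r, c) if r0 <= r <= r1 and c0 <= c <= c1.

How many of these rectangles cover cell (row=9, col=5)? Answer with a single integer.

Answer: 1

Derivation:
Check cell (9,5):
  A: rows 9-10 cols 2-5 -> covers
  B: rows 2-4 cols 1-4 -> outside (row miss)
  C: rows 0-1 cols 3-4 -> outside (row miss)
Count covering = 1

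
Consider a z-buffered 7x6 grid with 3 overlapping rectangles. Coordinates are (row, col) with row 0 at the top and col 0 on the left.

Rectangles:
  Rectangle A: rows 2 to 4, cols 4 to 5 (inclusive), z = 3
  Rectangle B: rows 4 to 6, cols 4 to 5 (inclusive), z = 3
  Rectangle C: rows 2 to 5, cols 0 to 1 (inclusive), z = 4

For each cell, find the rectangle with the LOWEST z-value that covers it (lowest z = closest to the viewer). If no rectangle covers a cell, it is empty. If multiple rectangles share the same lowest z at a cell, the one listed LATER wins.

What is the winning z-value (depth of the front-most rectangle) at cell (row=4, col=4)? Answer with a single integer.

Answer: 3

Derivation:
Check cell (4,4):
  A: rows 2-4 cols 4-5 z=3 -> covers; best now A (z=3)
  B: rows 4-6 cols 4-5 z=3 -> covers; best now B (z=3)
  C: rows 2-5 cols 0-1 -> outside (col miss)
Winner: B at z=3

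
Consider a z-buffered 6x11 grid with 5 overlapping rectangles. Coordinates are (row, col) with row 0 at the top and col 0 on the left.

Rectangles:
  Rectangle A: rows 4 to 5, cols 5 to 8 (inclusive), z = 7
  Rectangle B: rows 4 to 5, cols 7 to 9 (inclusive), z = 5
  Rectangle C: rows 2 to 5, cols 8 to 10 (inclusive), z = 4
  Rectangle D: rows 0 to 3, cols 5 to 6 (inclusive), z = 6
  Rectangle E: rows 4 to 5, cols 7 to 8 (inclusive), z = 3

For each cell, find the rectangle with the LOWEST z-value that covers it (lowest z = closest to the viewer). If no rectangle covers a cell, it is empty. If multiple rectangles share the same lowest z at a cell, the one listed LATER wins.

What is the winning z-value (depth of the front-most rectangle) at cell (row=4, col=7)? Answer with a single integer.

Answer: 3

Derivation:
Check cell (4,7):
  A: rows 4-5 cols 5-8 z=7 -> covers; best now A (z=7)
  B: rows 4-5 cols 7-9 z=5 -> covers; best now B (z=5)
  C: rows 2-5 cols 8-10 -> outside (col miss)
  D: rows 0-3 cols 5-6 -> outside (row miss)
  E: rows 4-5 cols 7-8 z=3 -> covers; best now E (z=3)
Winner: E at z=3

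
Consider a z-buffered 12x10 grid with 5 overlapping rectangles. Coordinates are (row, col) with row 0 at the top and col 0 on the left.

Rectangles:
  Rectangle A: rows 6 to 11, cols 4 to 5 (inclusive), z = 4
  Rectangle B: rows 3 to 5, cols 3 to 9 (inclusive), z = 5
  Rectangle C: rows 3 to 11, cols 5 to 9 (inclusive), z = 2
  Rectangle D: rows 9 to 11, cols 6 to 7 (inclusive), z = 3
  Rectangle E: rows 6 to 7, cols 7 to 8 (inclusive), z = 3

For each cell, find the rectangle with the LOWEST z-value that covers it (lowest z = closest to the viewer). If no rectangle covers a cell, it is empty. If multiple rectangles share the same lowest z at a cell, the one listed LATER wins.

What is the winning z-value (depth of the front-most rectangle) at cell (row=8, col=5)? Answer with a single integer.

Answer: 2

Derivation:
Check cell (8,5):
  A: rows 6-11 cols 4-5 z=4 -> covers; best now A (z=4)
  B: rows 3-5 cols 3-9 -> outside (row miss)
  C: rows 3-11 cols 5-9 z=2 -> covers; best now C (z=2)
  D: rows 9-11 cols 6-7 -> outside (row miss)
  E: rows 6-7 cols 7-8 -> outside (row miss)
Winner: C at z=2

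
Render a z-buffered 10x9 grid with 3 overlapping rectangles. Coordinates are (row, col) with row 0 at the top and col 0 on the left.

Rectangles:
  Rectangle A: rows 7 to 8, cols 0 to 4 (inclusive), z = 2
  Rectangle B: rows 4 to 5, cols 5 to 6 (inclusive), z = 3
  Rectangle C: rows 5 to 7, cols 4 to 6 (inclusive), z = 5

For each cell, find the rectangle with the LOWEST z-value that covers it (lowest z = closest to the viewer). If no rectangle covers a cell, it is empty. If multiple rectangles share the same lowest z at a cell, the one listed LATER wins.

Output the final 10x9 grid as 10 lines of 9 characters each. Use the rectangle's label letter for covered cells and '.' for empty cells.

.........
.........
.........
.........
.....BB..
....CBB..
....CCC..
AAAAACC..
AAAAA....
.........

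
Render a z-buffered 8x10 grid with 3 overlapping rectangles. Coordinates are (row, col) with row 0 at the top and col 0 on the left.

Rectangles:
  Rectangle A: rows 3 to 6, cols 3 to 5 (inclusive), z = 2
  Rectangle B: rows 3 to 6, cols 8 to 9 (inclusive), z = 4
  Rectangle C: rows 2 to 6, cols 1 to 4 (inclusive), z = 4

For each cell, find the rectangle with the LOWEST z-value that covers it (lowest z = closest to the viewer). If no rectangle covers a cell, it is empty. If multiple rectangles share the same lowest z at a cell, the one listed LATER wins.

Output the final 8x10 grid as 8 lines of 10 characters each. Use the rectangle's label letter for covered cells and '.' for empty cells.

..........
..........
.CCCC.....
.CCAAA..BB
.CCAAA..BB
.CCAAA..BB
.CCAAA..BB
..........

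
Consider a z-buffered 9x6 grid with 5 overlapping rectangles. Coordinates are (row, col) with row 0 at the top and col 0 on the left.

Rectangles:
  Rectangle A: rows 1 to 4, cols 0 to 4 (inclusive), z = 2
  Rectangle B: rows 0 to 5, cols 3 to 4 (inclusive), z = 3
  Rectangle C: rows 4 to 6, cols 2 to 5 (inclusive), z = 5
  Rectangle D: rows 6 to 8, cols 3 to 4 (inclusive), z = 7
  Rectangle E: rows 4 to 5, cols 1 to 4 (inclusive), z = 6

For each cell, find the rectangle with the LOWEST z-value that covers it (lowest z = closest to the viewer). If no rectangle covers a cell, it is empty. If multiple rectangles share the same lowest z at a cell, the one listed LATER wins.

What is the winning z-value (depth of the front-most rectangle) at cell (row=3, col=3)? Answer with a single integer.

Answer: 2

Derivation:
Check cell (3,3):
  A: rows 1-4 cols 0-4 z=2 -> covers; best now A (z=2)
  B: rows 0-5 cols 3-4 z=3 -> covers; best now A (z=2)
  C: rows 4-6 cols 2-5 -> outside (row miss)
  D: rows 6-8 cols 3-4 -> outside (row miss)
  E: rows 4-5 cols 1-4 -> outside (row miss)
Winner: A at z=2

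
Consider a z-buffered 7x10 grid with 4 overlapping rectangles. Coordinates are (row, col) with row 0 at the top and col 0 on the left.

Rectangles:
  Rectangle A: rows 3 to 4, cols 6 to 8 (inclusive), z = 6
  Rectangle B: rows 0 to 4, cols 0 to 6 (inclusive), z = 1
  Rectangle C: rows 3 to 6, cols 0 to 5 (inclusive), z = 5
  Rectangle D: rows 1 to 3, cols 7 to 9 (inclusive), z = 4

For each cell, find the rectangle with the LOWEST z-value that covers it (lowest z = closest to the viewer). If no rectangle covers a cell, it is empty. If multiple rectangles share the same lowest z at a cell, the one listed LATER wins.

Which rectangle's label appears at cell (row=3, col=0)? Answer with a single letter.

Check cell (3,0):
  A: rows 3-4 cols 6-8 -> outside (col miss)
  B: rows 0-4 cols 0-6 z=1 -> covers; best now B (z=1)
  C: rows 3-6 cols 0-5 z=5 -> covers; best now B (z=1)
  D: rows 1-3 cols 7-9 -> outside (col miss)
Winner: B at z=1

Answer: B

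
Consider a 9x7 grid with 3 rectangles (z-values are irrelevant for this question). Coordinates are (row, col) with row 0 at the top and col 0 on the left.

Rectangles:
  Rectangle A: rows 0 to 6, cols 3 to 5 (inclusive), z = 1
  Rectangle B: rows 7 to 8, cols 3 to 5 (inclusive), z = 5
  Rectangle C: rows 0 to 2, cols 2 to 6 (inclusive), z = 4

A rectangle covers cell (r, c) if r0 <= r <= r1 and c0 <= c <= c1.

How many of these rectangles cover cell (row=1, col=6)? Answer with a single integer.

Answer: 1

Derivation:
Check cell (1,6):
  A: rows 0-6 cols 3-5 -> outside (col miss)
  B: rows 7-8 cols 3-5 -> outside (row miss)
  C: rows 0-2 cols 2-6 -> covers
Count covering = 1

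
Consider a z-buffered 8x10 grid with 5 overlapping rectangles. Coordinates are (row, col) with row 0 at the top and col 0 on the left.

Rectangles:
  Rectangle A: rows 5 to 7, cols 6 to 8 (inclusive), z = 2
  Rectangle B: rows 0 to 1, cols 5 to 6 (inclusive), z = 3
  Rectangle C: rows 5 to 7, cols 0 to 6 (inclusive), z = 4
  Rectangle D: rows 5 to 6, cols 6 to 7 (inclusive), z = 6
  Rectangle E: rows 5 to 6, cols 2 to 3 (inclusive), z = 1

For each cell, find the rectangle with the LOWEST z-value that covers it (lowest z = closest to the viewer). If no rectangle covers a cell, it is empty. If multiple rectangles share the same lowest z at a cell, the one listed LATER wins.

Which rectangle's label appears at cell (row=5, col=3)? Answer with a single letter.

Check cell (5,3):
  A: rows 5-7 cols 6-8 -> outside (col miss)
  B: rows 0-1 cols 5-6 -> outside (row miss)
  C: rows 5-7 cols 0-6 z=4 -> covers; best now C (z=4)
  D: rows 5-6 cols 6-7 -> outside (col miss)
  E: rows 5-6 cols 2-3 z=1 -> covers; best now E (z=1)
Winner: E at z=1

Answer: E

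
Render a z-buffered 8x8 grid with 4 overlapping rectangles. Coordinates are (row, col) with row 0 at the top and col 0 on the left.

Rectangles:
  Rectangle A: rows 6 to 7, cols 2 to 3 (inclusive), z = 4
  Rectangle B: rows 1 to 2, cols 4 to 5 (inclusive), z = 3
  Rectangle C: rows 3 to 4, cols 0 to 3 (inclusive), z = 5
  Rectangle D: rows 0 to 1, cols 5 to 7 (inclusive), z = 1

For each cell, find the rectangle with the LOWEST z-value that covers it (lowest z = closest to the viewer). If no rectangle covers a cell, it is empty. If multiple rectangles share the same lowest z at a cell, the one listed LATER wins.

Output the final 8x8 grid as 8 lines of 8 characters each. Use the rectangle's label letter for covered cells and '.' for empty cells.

.....DDD
....BDDD
....BB..
CCCC....
CCCC....
........
..AA....
..AA....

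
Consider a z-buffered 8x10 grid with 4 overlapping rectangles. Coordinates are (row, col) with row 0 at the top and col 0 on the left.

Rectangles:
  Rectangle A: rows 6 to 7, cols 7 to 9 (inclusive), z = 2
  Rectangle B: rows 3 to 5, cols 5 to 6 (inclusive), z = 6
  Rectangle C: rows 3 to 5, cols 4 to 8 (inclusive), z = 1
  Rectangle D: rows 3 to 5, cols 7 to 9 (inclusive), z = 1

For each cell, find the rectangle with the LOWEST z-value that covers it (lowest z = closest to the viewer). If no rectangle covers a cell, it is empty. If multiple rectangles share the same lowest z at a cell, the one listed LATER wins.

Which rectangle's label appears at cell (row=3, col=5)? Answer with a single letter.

Answer: C

Derivation:
Check cell (3,5):
  A: rows 6-7 cols 7-9 -> outside (row miss)
  B: rows 3-5 cols 5-6 z=6 -> covers; best now B (z=6)
  C: rows 3-5 cols 4-8 z=1 -> covers; best now C (z=1)
  D: rows 3-5 cols 7-9 -> outside (col miss)
Winner: C at z=1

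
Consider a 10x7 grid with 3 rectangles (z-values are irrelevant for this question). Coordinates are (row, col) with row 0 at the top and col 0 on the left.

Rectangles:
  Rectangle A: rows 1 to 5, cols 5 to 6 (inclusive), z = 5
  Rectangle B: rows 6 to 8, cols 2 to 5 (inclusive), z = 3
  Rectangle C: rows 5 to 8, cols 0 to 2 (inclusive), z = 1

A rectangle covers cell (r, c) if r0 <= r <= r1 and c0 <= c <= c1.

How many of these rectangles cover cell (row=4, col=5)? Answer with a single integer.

Answer: 1

Derivation:
Check cell (4,5):
  A: rows 1-5 cols 5-6 -> covers
  B: rows 6-8 cols 2-5 -> outside (row miss)
  C: rows 5-8 cols 0-2 -> outside (row miss)
Count covering = 1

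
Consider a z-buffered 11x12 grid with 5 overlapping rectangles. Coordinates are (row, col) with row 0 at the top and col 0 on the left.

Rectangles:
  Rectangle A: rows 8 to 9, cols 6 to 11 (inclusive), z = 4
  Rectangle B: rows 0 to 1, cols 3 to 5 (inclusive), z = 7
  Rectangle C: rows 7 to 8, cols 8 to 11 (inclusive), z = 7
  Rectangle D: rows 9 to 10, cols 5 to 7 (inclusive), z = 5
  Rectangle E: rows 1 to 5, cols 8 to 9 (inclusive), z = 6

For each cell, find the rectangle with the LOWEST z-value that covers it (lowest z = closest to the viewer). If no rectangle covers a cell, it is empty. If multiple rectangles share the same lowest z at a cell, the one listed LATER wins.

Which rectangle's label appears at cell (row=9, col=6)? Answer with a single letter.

Answer: A

Derivation:
Check cell (9,6):
  A: rows 8-9 cols 6-11 z=4 -> covers; best now A (z=4)
  B: rows 0-1 cols 3-5 -> outside (row miss)
  C: rows 7-8 cols 8-11 -> outside (row miss)
  D: rows 9-10 cols 5-7 z=5 -> covers; best now A (z=4)
  E: rows 1-5 cols 8-9 -> outside (row miss)
Winner: A at z=4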